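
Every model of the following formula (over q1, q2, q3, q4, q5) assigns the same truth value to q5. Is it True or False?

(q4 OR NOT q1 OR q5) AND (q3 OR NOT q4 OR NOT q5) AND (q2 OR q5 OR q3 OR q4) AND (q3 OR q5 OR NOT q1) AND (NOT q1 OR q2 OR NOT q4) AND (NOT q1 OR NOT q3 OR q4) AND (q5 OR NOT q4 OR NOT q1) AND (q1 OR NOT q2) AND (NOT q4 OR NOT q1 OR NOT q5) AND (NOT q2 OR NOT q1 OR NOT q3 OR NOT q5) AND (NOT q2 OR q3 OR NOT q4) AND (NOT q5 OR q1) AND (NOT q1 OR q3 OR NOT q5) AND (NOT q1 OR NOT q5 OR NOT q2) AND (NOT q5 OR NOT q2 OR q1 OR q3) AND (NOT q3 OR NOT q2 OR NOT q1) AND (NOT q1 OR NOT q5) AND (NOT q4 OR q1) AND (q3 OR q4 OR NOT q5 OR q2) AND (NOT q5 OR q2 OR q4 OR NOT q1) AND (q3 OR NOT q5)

Suppose q5 = true.
(q1) alone gives q1 = true.
But (NOT q1) is also a unit clause — contradiction.
So every satisfying assignment has q5 = False.

False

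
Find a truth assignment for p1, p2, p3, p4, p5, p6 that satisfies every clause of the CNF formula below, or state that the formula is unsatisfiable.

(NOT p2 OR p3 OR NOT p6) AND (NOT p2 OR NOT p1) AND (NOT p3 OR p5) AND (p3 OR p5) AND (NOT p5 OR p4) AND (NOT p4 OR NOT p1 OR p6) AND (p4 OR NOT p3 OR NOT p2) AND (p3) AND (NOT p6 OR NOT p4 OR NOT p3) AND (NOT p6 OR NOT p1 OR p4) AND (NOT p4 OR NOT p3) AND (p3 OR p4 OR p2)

From the singleton clause (p3), p3 = true.
From the singleton clause (p5), p5 = true.
From the singleton clause (p4), p4 = true.
Now (NOT p4) is unsatisfied and unit — conflict.

UNSATISFIABLE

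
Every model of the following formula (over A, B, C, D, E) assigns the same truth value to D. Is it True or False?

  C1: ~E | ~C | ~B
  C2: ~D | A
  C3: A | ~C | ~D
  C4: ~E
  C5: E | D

Suppose D = 0.
From the singleton clause (~E), E = 0.
That conflicts with the unit clause (E).
So every satisfying assignment has D = True.

True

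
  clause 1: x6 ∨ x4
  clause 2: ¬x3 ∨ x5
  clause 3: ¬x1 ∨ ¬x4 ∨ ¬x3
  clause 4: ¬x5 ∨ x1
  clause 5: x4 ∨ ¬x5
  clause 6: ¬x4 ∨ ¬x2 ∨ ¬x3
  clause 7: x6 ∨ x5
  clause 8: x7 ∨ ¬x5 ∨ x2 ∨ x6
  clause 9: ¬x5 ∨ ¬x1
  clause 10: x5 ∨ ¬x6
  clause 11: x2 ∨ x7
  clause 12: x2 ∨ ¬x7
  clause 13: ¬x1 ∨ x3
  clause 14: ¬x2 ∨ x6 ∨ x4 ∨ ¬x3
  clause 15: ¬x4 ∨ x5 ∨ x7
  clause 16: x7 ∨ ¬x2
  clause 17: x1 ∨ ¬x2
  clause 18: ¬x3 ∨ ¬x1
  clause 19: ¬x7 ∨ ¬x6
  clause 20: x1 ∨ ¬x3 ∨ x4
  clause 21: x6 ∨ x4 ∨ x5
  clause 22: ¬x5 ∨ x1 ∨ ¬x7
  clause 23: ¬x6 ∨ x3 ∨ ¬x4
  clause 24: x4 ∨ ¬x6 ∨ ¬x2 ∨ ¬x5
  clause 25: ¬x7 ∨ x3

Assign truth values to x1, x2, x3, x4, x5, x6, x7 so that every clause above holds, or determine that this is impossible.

Try x6 = True.
Unit clause (x5) forces x5 = True.
Unit clause (x1) forces x1 = True.
That conflicts with the unit clause (¬x1).
That branch fails; take x6 = False instead.
Unit clause (x4) forces x4 = True.
Unit clause (x5) forces x5 = True.
Unit clause (x1) forces x1 = True.
That conflicts with the unit clause (¬x1).
Both values of x6 lead to a conflict.

UNSATISFIABLE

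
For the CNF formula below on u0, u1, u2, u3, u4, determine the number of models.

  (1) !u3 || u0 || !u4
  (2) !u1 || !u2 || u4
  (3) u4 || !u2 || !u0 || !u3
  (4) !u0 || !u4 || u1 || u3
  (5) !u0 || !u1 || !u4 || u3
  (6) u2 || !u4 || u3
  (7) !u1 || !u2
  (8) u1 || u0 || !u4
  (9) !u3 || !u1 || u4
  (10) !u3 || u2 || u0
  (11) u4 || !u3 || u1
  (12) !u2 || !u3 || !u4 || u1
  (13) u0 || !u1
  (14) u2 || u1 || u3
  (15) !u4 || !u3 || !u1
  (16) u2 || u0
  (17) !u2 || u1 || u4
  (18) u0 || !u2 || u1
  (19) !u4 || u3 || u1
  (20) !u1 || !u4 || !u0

There are 2^5 = 32 truth assignments over (u0, u1, u2, u3, u4).
Split on u0. With u0 = true, the clauses containing u0 are satisfied and !u0 drops from the rest; 2 of the 2^4 = 16 assignments to the other variables satisfy what remains.
With u0 = false, by the same count on the reduced clause set, 0 assignments work.
Total: 2 + 0 = 2.

2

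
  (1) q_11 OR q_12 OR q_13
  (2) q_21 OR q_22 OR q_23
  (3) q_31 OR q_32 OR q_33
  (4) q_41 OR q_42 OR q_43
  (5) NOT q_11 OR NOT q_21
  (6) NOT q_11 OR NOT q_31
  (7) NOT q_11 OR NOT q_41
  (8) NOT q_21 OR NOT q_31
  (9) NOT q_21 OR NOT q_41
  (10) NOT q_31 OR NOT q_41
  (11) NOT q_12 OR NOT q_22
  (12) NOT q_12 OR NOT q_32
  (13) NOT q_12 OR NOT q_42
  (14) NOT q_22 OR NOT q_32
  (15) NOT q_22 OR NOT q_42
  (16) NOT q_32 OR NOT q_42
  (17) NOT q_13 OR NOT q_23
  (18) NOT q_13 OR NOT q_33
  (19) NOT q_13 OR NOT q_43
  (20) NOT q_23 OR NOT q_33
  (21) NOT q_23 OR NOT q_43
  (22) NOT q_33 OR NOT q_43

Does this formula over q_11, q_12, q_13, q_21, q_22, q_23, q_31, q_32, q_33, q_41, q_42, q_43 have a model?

Try q_11 = false.
Try q_12 = true.
Unit clause (NOT q_22) forces q_22 = false.
Unit clause (NOT q_32) forces q_32 = false.
Unit clause (NOT q_42) forces q_42 = false.
Try q_21 = true.
Unit clause (NOT q_31) forces q_31 = false.
Unit clause (q_33) forces q_33 = true.
Unit clause (NOT q_41) forces q_41 = false.
Unit clause (q_43) forces q_43 = true.
Now (NOT q_43) is unsatisfied and unit — conflict.
Undo q_21 and try q_21 = false.
Unit clause (q_23) forces q_23 = true.
Unit clause (NOT q_13) forces q_13 = false.
Unit clause (NOT q_33) forces q_33 = false.
Unit clause (q_31) forces q_31 = true.
Unit clause (NOT q_41) forces q_41 = false.
Unit clause (q_43) forces q_43 = true.
Now (NOT q_43) is unsatisfied and unit — conflict.
Neither q_21 = true nor q_21 = false works.
Undo q_12 and try q_12 = false.
Unit clause (q_13) forces q_13 = true.
Unit clause (NOT q_23) forces q_23 = false.
Unit clause (NOT q_33) forces q_33 = false.
Unit clause (NOT q_43) forces q_43 = false.
Try q_21 = true.
Unit clause (NOT q_31) forces q_31 = false.
Unit clause (q_32) forces q_32 = true.
Unit clause (NOT q_41) forces q_41 = false.
Unit clause (q_42) forces q_42 = true.
Now (NOT q_42) is unsatisfied and unit — conflict.
Undo q_21 and try q_21 = false.
Unit clause (q_22) forces q_22 = true.
Unit clause (NOT q_32) forces q_32 = false.
Unit clause (q_31) forces q_31 = true.
Unit clause (NOT q_41) forces q_41 = false.
Unit clause (q_42) forces q_42 = true.
Now (NOT q_42) is unsatisfied and unit — conflict.
Neither q_21 = true nor q_21 = false works.
Neither q_12 = true nor q_12 = false works.
Undo q_11 and try q_11 = true.
Unit clause (NOT q_21) forces q_21 = false.
Unit clause (NOT q_31) forces q_31 = false.
Unit clause (NOT q_41) forces q_41 = false.
Try q_22 = true.
Unit clause (NOT q_12) forces q_12 = false.
Unit clause (NOT q_32) forces q_32 = false.
Unit clause (q_33) forces q_33 = true.
Unit clause (NOT q_42) forces q_42 = false.
Unit clause (q_43) forces q_43 = true.
Now (NOT q_43) is unsatisfied and unit — conflict.
Undo q_22 and try q_22 = false.
Unit clause (q_23) forces q_23 = true.
Unit clause (NOT q_13) forces q_13 = false.
Unit clause (NOT q_33) forces q_33 = false.
Unit clause (q_32) forces q_32 = true.
Unit clause (NOT q_12) forces q_12 = false.
Unit clause (NOT q_42) forces q_42 = false.
Unit clause (q_43) forces q_43 = true.
Now (NOT q_43) is unsatisfied and unit — conflict.
Neither q_22 = true nor q_22 = false works.
Neither q_11 = true nor q_11 = false works.
No assignment satisfies every clause.

Unsatisfiable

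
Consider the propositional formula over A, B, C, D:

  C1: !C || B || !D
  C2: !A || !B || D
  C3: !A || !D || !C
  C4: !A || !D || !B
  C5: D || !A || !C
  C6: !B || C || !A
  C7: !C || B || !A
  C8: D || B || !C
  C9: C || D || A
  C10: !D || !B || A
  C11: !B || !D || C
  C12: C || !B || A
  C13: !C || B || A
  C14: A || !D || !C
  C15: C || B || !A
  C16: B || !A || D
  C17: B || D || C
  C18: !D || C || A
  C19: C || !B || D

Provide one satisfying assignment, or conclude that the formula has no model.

Suppose C = true.
Suppose B = true.
Suppose A = false.
From the singleton clause (!D), D = false.
Every clause now holds.

A: false,  B: true,  C: true,  D: false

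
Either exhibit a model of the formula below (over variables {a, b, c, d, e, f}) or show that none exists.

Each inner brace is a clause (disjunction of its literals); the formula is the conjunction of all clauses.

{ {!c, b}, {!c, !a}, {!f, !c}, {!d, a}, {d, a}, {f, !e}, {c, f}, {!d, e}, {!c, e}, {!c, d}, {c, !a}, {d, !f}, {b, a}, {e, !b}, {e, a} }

Branch on c: set c = false.
From the singleton clause (f), f = true.
From the singleton clause (!a), a = false.
From the singleton clause (!d), d = false.
But (d) is also a unit clause — contradiction.
Backtrack on c: now try c = true.
From the singleton clause (b), b = true.
From the singleton clause (!a), a = false.
From the singleton clause (!f), f = false.
From the singleton clause (!d), d = false.
But (d) is also a unit clause — contradiction.
Both values of c lead to a conflict.

UNSATISFIABLE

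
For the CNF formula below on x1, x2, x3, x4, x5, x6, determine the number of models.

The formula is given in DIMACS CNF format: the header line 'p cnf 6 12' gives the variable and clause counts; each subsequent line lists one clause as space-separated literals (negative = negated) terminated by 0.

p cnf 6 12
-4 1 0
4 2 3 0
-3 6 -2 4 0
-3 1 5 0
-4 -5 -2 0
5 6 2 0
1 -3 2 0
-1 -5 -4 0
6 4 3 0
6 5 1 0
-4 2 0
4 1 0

11

There are 2^6 = 64 truth assignments over (x1, x2, x3, x4, x5, x6).
Split on x4. With x4 = True, the clauses containing x4 are satisfied and ¬x4 drops from the rest; 4 of the 2^5 = 32 assignments to the other variables satisfy what remains.
With x4 = False, by the same count on the reduced clause set, 7 assignments work.
Total: 4 + 7 = 11.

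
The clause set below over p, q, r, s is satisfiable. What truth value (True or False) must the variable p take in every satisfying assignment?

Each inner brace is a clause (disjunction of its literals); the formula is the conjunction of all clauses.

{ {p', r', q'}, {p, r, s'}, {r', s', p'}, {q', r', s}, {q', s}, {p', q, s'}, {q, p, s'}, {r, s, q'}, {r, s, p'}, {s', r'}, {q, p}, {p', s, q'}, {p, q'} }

True

Suppose p = 0.
The clause (q) is unit, so q = 1.
But (q') is also a unit clause — contradiction.
So every satisfying assignment has p = True.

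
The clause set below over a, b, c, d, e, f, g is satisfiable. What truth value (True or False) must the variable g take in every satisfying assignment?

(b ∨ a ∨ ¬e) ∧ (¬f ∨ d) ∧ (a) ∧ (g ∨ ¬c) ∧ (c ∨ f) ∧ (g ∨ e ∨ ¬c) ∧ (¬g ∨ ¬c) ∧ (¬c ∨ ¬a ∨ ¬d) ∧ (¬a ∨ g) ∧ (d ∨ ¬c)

True

Suppose g = False.
Unit clause (a) forces a = True.
But (¬a) is also a unit clause — contradiction.
So every satisfying assignment has g = True.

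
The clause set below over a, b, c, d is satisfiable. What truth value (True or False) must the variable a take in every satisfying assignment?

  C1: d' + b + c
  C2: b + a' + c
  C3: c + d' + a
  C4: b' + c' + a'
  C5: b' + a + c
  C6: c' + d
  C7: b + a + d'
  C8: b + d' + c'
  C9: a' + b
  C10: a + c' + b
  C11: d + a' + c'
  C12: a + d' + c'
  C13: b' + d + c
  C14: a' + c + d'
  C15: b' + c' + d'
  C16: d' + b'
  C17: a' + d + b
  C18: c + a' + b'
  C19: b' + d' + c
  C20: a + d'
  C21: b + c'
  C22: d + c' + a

False

Suppose a = 1.
The clause (b) is unit, so b = 1.
The clause (c') is unit, so c = 0.
Now (c) is unsatisfied and unit — conflict.
So every satisfying assignment has a = False.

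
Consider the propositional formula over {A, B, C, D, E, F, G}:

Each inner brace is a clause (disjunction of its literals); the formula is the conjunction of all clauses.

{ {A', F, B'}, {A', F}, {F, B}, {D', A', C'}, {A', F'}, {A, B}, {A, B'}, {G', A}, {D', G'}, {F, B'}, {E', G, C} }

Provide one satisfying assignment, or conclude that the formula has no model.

Try A = 0.
Unit clause (B) forces B = 1.
That conflicts with the unit clause (B').
Undo A and try A = 1.
Unit clause (F) forces F = 1.
That conflicts with the unit clause (F').
Neither A = 1 nor A = 0 works.

UNSATISFIABLE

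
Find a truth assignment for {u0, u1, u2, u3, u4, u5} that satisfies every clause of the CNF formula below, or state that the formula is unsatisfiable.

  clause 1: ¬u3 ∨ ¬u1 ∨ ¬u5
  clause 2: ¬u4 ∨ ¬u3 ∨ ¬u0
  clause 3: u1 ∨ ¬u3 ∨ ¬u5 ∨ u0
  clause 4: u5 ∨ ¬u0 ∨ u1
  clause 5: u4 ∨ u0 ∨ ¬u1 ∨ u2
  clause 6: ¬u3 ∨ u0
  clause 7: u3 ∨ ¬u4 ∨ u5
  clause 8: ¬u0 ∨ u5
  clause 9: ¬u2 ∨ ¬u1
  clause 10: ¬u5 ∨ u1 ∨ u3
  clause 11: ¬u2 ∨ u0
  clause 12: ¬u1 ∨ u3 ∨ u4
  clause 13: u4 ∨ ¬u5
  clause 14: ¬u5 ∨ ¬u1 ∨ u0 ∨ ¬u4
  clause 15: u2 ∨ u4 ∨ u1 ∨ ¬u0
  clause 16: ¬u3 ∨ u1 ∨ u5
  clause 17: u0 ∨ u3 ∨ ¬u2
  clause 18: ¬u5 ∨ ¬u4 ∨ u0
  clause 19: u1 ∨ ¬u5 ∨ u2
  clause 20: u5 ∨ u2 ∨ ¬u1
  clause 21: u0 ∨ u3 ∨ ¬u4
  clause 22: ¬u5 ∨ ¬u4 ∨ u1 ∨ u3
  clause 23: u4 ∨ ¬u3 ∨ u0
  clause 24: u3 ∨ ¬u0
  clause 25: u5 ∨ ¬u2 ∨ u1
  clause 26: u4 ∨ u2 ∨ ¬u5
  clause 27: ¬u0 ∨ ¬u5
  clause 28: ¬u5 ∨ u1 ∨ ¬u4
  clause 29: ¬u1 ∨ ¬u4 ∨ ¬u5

Suppose u3 = False.
The clause (¬u0) is unit, so u0 = False.
The clause (¬u2) is unit, so u2 = False.
The clause (¬u4) is unit, so u4 = False.
The clause (¬u1) is unit, so u1 = False.
The clause (¬u5) is unit, so u5 = False.
All clauses are satisfied.

u0 ↦ False,  u1 ↦ False,  u2 ↦ False,  u3 ↦ False,  u4 ↦ False,  u5 ↦ False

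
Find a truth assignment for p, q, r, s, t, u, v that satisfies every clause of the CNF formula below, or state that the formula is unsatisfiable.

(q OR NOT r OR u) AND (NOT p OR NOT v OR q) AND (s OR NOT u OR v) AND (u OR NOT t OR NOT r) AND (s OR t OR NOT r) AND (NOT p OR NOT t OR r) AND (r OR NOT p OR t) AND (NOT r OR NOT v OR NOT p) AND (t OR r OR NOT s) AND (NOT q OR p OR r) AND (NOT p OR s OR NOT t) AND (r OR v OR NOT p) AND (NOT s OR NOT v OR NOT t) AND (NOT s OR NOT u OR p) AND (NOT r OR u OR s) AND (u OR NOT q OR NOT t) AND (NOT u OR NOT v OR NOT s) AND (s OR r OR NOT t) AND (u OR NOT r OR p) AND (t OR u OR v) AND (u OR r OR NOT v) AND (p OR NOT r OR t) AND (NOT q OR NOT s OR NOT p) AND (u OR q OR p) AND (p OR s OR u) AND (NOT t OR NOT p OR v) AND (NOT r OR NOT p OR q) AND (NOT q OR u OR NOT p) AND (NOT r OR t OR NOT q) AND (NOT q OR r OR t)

p=false; q=false; r=false; s=false; t=false; u=true; v=true

Try q = false.
Try r = false.
Try p = false.
The clause (u) is unit, so u = true.
The clause (NOT s) is unit, so s = false.
The clause (v) is unit, so v = true.
The clause (NOT t) is unit, so t = false.
Every clause now holds.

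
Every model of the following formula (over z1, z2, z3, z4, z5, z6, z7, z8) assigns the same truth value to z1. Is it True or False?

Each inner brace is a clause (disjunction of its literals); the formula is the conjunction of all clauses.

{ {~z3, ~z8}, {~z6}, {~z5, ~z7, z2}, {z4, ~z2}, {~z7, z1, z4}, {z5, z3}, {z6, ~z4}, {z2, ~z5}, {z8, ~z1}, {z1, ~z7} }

False

Suppose z1 = 1.
From the singleton clause (~z6), z6 = 0.
From the singleton clause (~z4), z4 = 0.
From the singleton clause (~z2), z2 = 0.
From the singleton clause (~z5), z5 = 0.
From the singleton clause (z3), z3 = 1.
From the singleton clause (~z8), z8 = 0.
That conflicts with the unit clause (z8).
So every satisfying assignment has z1 = False.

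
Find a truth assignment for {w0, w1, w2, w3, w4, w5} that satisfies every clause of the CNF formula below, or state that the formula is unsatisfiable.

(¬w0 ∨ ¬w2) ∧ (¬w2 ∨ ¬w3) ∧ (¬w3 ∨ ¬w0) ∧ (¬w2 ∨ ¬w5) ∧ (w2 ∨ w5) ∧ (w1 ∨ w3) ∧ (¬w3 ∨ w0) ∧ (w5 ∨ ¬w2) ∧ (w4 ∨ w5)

w0=False; w1=True; w2=False; w3=False; w4=True; w5=True

Try w0 = False.
Unit clause (¬w3) forces w3 = False.
Unit clause (w1) forces w1 = True.
Try w2 = False.
Unit clause (w5) forces w5 = True.
Every clause is now satisfied; w4 is unconstrained.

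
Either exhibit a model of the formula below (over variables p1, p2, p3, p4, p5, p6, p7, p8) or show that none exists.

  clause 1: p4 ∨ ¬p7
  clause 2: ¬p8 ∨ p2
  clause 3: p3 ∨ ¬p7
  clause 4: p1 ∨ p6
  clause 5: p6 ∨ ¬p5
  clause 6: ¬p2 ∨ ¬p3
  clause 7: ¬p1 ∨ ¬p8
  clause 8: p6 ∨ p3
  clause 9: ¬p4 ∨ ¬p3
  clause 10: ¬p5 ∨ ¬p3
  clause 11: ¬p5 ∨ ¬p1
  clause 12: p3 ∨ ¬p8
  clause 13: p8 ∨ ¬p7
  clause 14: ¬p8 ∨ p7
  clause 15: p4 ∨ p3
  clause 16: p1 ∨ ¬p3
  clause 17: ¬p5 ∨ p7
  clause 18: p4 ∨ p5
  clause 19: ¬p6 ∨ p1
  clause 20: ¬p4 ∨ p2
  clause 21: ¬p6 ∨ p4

Branch on p4: set p4 = True.
From the singleton clause (¬p3), p3 = False.
From the singleton clause (¬p7), p7 = False.
From the singleton clause (p6), p6 = True.
From the singleton clause (¬p8), p8 = False.
From the singleton clause (¬p5), p5 = False.
From the singleton clause (p1), p1 = True.
From the singleton clause (p2), p2 = True.
All clauses are satisfied.

p1 ↦ True,  p2 ↦ True,  p3 ↦ False,  p4 ↦ True,  p5 ↦ False,  p6 ↦ True,  p7 ↦ False,  p8 ↦ False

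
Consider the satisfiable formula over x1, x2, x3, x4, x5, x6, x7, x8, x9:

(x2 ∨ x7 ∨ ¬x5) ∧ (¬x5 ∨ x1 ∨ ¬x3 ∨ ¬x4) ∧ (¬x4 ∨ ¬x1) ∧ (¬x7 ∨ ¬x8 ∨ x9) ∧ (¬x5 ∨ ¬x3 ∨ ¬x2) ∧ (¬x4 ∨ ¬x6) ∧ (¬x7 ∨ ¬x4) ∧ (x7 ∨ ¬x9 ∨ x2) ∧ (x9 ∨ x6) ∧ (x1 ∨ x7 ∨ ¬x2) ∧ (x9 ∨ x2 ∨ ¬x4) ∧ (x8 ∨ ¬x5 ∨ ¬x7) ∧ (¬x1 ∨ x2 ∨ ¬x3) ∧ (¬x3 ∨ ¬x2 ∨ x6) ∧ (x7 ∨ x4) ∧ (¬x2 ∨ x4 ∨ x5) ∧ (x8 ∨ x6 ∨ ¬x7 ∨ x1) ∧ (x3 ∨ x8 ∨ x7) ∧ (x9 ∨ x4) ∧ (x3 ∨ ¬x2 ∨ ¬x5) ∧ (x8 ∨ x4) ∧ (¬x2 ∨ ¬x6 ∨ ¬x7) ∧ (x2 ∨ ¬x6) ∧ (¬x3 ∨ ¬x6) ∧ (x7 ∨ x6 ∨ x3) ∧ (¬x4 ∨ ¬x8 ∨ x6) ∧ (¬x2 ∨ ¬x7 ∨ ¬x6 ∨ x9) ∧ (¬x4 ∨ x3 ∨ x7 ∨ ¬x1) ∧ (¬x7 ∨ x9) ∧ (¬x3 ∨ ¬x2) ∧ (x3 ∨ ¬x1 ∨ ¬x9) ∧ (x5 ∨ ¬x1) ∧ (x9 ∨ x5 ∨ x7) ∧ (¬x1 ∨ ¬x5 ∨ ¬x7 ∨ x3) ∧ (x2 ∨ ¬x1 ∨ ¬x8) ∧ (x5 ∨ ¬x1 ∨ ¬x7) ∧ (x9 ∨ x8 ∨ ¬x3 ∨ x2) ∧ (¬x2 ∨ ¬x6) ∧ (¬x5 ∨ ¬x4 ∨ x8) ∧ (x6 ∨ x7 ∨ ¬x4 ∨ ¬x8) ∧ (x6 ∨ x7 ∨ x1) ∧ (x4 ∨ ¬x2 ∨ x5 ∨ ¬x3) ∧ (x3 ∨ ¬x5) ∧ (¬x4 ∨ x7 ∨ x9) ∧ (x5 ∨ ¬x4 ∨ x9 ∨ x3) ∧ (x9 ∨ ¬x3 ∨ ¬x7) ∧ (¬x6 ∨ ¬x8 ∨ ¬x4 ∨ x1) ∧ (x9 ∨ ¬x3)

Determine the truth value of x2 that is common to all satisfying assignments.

Suppose x2 = True.
From the singleton clause (¬x3), x3 = False.
From the singleton clause (¬x5), x5 = False.
From the singleton clause (x4), x4 = True.
From the singleton clause (¬x1), x1 = False.
From the singleton clause (¬x6), x6 = False.
From the singleton clause (¬x7), x7 = False.
But (x7) is also a unit clause — contradiction.
So every satisfying assignment has x2 = False.

False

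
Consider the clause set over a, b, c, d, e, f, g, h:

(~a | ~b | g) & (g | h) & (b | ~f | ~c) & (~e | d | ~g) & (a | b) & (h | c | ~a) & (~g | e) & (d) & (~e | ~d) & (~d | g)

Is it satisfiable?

Unit clause (d) forces d = 1.
Unit clause (~e) forces e = 0.
Unit clause (~g) forces g = 0.
But (g) is also a unit clause — contradiction.
No assignment satisfies every clause.

No, unsatisfiable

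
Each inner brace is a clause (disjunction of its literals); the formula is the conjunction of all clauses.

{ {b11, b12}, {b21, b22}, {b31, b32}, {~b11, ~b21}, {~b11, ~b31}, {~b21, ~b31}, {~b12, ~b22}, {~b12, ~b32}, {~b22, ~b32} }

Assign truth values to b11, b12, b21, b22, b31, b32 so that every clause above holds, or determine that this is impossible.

Case b11 = 1:
Unit clause (~b21) forces b21 = 0.
Unit clause (b22) forces b22 = 1.
Unit clause (~b31) forces b31 = 0.
Unit clause (b32) forces b32 = 1.
But (~b32) is also a unit clause — contradiction.
That branch fails; take b11 = 0 instead.
Unit clause (b12) forces b12 = 1.
Unit clause (~b22) forces b22 = 0.
Unit clause (b21) forces b21 = 1.
Unit clause (~b31) forces b31 = 0.
Unit clause (b32) forces b32 = 1.
But (~b32) is also a unit clause — contradiction.
Either choice for b11 ends in contradiction.

UNSATISFIABLE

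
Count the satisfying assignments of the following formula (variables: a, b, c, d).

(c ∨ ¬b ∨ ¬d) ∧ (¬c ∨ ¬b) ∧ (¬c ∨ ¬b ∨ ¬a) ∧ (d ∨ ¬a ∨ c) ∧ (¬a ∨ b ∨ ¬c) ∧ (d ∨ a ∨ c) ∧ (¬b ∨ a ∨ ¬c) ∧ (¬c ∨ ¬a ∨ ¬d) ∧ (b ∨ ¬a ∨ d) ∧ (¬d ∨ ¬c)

There are 2^4 = 16 truth assignments over (a, b, c, d).
Check each against the 10 clauses (columns in the order a, b, c, d):
  F F F F  ✗ fails (d ∨ a ∨ c)
  F F F T  ✓ satisfies all
  F F T F  ✓ satisfies all
  F F T T  ✗ fails (¬d ∨ ¬c)
  F T F F  ✗ fails (d ∨ a ∨ c)
  F T F T  ✗ fails (c ∨ ¬b ∨ ¬d)
  F T T F  ✗ fails (¬c ∨ ¬b)
  F T T T  ✗ fails (¬c ∨ ¬b)
  T F F F  ✗ fails (d ∨ ¬a ∨ c)
  T F F T  ✓ satisfies all
  T F T F  ✗ fails (¬a ∨ b ∨ ¬c)
  T F T T  ✗ fails (¬a ∨ b ∨ ¬c)
  T T F F  ✗ fails (d ∨ ¬a ∨ c)
  T T F T  ✗ fails (c ∨ ¬b ∨ ¬d)
  T T T F  ✗ fails (¬c ∨ ¬b)
  T T T T  ✗ fails (¬c ∨ ¬b)
3 of the 16 rows are models.

3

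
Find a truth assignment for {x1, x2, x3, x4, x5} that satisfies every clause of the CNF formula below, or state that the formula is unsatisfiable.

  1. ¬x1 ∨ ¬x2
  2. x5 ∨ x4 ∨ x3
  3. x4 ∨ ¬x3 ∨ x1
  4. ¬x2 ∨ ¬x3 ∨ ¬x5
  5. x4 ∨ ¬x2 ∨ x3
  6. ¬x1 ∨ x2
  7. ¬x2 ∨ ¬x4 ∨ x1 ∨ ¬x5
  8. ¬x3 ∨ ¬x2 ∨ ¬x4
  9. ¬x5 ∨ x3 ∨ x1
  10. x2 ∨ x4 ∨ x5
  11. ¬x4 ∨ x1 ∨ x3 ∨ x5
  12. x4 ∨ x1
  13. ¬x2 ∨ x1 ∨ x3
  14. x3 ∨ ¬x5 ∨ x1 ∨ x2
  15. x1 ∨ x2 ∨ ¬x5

x1=False, x2=False, x3=True, x4=True, x5=False

Suppose x1 = False.
(x4) alone gives x4 = True.
Suppose x2 = False.
(¬x5) alone gives x5 = False.
(x3) alone gives x3 = True.
All clauses are satisfied.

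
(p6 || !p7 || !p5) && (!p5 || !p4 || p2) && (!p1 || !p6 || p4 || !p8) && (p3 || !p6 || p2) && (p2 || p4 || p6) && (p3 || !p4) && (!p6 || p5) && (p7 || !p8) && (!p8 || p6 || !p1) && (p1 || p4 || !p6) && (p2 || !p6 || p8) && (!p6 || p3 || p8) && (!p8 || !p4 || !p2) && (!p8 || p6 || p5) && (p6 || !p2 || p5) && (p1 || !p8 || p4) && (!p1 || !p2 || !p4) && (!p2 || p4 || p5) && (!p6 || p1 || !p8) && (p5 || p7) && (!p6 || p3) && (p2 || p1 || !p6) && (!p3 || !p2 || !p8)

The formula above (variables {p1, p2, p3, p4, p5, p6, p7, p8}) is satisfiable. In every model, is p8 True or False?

False

Suppose p8 = true.
From the singleton clause (p7), p7 = true.
Branch on p6: set p6 = true.
From the singleton clause (p5), p5 = true.
From the singleton clause (p1), p1 = true.
From the singleton clause (p4), p4 = true.
From the singleton clause (p2), p2 = true.
Now (!p2) is unsatisfied and unit — conflict.
So p6 must be the other value — set p6 = false.
From the singleton clause (!p5), p5 = false.
Now (p5) is unsatisfied and unit — conflict.
Neither p6 = true nor p6 = false works.
So every satisfying assignment has p8 = False.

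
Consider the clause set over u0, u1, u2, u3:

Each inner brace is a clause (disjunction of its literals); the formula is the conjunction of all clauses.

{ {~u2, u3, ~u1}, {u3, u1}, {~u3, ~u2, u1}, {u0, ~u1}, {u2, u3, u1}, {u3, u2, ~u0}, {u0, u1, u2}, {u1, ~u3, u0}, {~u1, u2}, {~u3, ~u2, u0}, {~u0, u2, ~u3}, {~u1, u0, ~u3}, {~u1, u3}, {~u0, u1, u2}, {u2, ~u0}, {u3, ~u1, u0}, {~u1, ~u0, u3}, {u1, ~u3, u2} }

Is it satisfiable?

Satisfiable

Suppose u3 = 1.
Suppose u2 = 1.
Unit clause (u1) forces u1 = 1.
Unit clause (u0) forces u0 = 1.
All clauses are satisfied.
A satisfying assignment: u0=1, u1=1, u2=1, u3=1.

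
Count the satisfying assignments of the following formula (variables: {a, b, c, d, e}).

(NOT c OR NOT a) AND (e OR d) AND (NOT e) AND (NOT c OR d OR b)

There are 2^5 = 32 truth assignments over (a, b, c, d, e).
Split on d. With d = true, the clauses containing d are satisfied and NOT d drops from the rest; 6 of the 2^4 = 16 assignments to the other variables satisfy what remains.
With d = false, by the same count on the reduced clause set, 0 assignments work.
Total: 6 + 0 = 6.

6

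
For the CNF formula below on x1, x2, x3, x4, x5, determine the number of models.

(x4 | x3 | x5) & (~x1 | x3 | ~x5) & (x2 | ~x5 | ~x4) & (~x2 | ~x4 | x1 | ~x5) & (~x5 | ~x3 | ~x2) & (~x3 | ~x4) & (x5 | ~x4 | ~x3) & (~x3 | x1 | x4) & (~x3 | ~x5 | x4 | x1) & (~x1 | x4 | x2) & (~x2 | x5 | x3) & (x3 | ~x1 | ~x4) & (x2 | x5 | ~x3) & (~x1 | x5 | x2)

4

There are 2^5 = 32 truth assignments over (x1, x2, x3, x4, x5).
Split on x3. With x3 = 1, the clauses containing x3 are satisfied and ~x3 drops from the rest; 1 of the 2^4 = 16 assignments to the other variables satisfy what remains.
With x3 = 0, by the same count on the reduced clause set, 3 assignments work.
(One model: x1=F, x2=F, x3=F, x4=F, x5=T.)
Total: 1 + 3 = 4.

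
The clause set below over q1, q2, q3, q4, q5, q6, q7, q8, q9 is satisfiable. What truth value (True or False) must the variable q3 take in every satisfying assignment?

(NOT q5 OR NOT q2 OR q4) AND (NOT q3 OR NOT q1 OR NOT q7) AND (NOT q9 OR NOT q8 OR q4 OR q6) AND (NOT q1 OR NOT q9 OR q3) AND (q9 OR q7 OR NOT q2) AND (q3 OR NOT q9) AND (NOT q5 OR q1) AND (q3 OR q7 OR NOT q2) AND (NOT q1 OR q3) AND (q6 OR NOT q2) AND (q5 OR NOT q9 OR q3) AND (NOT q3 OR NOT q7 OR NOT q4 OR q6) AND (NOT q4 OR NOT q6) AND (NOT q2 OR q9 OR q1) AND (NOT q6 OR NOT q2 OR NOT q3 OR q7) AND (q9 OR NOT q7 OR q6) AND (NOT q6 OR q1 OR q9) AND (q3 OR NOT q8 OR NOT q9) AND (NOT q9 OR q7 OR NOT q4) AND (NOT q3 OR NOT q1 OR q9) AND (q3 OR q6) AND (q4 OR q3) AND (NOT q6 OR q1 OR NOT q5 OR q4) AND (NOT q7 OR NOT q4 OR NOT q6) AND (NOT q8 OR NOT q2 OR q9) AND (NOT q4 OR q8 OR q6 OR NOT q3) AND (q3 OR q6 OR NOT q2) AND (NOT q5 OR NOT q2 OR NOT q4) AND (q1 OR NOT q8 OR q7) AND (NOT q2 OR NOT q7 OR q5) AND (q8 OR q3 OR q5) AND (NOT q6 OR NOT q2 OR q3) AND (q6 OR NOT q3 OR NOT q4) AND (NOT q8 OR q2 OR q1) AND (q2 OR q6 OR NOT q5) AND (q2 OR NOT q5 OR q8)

Suppose q3 = false.
The clause (NOT q9) is unit, so q9 = false.
The clause (NOT q1) is unit, so q1 = false.
The clause (NOT q5) is unit, so q5 = false.
The clause (NOT q2) is unit, so q2 = false.
The clause (NOT q6) is unit, so q6 = false.
Now (q6) is unsatisfied and unit — conflict.
So every satisfying assignment has q3 = True.

True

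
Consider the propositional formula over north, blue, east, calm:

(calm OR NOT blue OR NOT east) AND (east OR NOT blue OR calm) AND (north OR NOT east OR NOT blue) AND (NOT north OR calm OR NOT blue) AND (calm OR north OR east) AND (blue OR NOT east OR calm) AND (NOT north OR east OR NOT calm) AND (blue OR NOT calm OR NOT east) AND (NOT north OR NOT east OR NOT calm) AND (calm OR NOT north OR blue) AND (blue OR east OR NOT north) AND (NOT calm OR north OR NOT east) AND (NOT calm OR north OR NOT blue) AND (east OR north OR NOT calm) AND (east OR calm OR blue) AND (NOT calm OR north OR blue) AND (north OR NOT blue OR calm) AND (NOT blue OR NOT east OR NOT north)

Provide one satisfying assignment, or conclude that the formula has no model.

Suppose calm = true.
Suppose north = false.
Unit clause (NOT east) forces east = false.
That conflicts with the unit clause (east).
Undo north and try north = true.
Unit clause (east) forces east = true.
That conflicts with the unit clause (NOT east).
Neither north = true nor north = false works.
Undo calm and try calm = false.
Suppose blue = false.
Unit clause (NOT east) forces east = false.
That conflicts with the unit clause (east).
Undo blue and try blue = true.
Unit clause (NOT east) forces east = false.
That conflicts with the unit clause (east).
Neither blue = true nor blue = false works.
Neither calm = true nor calm = false works.

UNSATISFIABLE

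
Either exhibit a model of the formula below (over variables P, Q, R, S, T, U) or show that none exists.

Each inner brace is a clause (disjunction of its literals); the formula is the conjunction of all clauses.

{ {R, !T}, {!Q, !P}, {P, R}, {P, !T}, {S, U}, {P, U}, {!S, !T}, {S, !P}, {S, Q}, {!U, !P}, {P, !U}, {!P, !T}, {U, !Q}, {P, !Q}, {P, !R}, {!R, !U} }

Case R = false:
Unit clause (!T) forces T = false.
Unit clause (P) forces P = true.
Unit clause (!Q) forces Q = false.
Unit clause (S) forces S = true.
Unit clause (!U) forces U = false.
Every clause now holds.

P=true,  Q=false,  R=false,  S=true,  T=false,  U=false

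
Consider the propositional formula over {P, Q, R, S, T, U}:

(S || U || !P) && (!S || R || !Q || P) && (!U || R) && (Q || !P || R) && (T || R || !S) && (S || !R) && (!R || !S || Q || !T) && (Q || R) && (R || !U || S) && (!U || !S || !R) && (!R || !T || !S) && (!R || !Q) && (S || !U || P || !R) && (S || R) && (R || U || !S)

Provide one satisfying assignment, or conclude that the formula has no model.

P=false; Q=false; R=true; S=true; T=false; U=false

Case U = false:
Case S = true:
The clause (R) is unit, so R = true.
The clause (!T) is unit, so T = false.
The clause (!Q) is unit, so Q = false.
No clause remains; P is free.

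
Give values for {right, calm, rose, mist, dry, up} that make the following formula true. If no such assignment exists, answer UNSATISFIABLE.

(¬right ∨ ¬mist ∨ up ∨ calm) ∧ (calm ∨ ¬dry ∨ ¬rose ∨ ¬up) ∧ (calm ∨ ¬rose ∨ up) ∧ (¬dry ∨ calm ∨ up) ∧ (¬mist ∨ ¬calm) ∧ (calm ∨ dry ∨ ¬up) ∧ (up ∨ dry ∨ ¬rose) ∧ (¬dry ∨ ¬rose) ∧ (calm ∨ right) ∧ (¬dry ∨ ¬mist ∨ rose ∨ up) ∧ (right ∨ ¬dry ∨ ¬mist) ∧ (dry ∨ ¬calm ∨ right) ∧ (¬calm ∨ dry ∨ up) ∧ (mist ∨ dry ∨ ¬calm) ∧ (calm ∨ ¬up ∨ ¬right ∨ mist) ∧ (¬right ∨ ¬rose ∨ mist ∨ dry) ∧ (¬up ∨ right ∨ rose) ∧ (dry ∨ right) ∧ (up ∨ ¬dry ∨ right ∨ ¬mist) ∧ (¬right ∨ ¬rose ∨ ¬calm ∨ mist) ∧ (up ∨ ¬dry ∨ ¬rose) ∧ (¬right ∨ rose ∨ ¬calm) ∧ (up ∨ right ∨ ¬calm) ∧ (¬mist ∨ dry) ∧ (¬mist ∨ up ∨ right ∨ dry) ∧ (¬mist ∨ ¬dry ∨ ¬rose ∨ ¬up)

Suppose mist = False.
Suppose dry = False.
From the singleton clause (¬calm), calm = False.
From the singleton clause (¬up), up = False.
From the singleton clause (¬rose), rose = False.
From the singleton clause (right), right = True.
This assignment satisfies each clause.

right=True, calm=False, rose=False, mist=False, dry=False, up=False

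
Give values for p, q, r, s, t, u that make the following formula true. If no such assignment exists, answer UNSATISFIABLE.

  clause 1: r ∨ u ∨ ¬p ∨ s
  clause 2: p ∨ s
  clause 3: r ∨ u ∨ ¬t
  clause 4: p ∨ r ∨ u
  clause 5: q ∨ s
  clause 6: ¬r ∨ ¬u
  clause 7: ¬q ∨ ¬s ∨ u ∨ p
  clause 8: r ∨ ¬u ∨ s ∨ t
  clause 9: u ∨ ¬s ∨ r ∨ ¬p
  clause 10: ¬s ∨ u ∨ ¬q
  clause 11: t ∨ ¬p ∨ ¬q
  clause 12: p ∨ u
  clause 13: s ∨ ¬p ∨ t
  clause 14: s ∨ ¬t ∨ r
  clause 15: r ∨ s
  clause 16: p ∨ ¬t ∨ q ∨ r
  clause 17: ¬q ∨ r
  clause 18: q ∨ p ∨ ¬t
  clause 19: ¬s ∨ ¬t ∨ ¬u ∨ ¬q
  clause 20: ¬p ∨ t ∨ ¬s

p ↦ True, q ↦ False, r ↦ True, s ↦ True, t ↦ True, u ↦ False

Try p = True.
Try q = False.
The clause (s) is unit, so s = True.
The clause (t) is unit, so t = True.
Try r = True.
The clause (¬u) is unit, so u = False.
All clauses are satisfied.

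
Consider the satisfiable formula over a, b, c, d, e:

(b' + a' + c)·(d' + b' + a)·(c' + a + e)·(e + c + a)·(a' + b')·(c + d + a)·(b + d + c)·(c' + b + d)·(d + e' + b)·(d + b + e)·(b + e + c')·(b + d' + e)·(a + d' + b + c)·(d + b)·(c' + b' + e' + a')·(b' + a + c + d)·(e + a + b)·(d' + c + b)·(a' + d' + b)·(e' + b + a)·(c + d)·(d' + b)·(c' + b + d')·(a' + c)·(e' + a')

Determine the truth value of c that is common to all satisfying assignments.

True

Suppose c = 0.
Unit clause (d) forces d = 1.
Unit clause (b) forces b = 1.
Unit clause (a') forces a = 0.
But (a) is also a unit clause — contradiction.
So every satisfying assignment has c = True.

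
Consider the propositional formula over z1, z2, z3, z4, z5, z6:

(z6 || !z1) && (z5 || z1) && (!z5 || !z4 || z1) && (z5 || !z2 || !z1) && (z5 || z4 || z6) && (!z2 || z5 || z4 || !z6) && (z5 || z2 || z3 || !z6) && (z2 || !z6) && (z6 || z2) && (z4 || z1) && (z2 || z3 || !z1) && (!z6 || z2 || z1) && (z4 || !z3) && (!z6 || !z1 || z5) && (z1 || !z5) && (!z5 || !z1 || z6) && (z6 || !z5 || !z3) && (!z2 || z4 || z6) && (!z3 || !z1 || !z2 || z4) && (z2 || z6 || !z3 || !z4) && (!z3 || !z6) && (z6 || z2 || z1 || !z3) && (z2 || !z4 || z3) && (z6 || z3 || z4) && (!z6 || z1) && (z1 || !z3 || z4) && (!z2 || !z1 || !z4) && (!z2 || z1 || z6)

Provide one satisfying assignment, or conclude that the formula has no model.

Branch on z6: set z6 = true.
(z2) alone gives z2 = true.
(!z3) alone gives z3 = false.
(z1) alone gives z1 = true.
(z5) alone gives z5 = true.
(!z4) alone gives z4 = false.
This assignment satisfies each clause.

z1=true; z2=true; z3=false; z4=false; z5=true; z6=true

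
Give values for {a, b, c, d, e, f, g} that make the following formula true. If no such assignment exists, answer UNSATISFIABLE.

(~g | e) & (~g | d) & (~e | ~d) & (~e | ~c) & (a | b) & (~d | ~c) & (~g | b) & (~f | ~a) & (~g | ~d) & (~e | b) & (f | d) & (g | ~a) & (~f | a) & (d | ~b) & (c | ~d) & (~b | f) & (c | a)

UNSATISFIABLE

Case g = 0:
(~a) alone gives a = 0.
(b) alone gives b = 1.
(~f) alone gives f = 0.
But (f) is also a unit clause — contradiction.
That branch fails; take g = 1 instead.
(e) alone gives e = 1.
(d) alone gives d = 1.
But (~d) is also a unit clause — contradiction.
Either choice for g ends in contradiction.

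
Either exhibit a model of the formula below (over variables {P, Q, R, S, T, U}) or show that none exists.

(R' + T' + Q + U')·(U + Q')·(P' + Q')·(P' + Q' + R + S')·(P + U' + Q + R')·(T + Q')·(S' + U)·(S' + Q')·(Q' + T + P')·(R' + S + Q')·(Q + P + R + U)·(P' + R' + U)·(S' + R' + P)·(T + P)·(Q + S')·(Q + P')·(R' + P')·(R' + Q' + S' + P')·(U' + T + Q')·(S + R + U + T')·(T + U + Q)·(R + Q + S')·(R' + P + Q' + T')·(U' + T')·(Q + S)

Try U = 1.
(T') alone gives T = 0.
(Q') alone gives Q = 0.
(P) alone gives P = 1.
That conflicts with the unit clause (P').
Backtrack on U: now try U = 0.
(Q') alone gives Q = 0.
(S') alone gives S = 0.
That conflicts with the unit clause (S).
Either choice for U ends in contradiction.

UNSATISFIABLE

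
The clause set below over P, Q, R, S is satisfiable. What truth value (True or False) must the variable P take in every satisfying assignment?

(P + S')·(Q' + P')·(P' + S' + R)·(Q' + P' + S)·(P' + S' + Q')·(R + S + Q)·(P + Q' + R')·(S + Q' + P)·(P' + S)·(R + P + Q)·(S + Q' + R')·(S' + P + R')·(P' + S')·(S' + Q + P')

False

Suppose P = 1.
(Q') alone gives Q = 0.
(S) alone gives S = 1.
Now (S') is unsatisfied and unit — conflict.
So every satisfying assignment has P = False.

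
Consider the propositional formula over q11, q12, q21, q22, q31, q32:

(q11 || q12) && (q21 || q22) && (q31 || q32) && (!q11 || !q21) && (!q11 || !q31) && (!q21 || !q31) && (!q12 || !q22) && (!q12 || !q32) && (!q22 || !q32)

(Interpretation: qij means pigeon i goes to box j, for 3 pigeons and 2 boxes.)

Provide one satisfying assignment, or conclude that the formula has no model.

UNSATISFIABLE

Try q11 = true.
Unit clause (!q21) forces q21 = false.
Unit clause (q22) forces q22 = true.
Unit clause (!q31) forces q31 = false.
Unit clause (q32) forces q32 = true.
That conflicts with the unit clause (!q32).
So q11 must be the other value — set q11 = false.
Unit clause (q12) forces q12 = true.
Unit clause (!q22) forces q22 = false.
Unit clause (q21) forces q21 = true.
Unit clause (!q31) forces q31 = false.
Unit clause (q32) forces q32 = true.
That conflicts with the unit clause (!q32).
Neither q11 = true nor q11 = false works.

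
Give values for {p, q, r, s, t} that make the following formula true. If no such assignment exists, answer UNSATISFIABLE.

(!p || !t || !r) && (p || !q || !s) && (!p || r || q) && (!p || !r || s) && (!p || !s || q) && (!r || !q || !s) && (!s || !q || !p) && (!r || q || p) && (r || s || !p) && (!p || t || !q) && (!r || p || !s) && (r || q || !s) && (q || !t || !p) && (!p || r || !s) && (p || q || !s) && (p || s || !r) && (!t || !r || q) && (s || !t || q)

Try p = false.
Try q = true.
The clause (!s) is unit, so s = false.
The clause (!r) is unit, so r = false.
Every clause is now satisfied; t is unconstrained.

p: false, q: true, r: false, s: false, t: false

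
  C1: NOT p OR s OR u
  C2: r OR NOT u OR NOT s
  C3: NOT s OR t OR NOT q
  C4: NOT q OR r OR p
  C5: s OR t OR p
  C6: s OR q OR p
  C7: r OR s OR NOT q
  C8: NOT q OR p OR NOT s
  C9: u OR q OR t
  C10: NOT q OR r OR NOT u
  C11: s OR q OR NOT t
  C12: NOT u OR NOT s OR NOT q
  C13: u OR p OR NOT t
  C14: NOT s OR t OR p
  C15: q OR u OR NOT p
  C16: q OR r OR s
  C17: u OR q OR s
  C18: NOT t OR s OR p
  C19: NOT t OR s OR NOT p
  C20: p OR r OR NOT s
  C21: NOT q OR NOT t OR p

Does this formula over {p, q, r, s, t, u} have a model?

Try p = true.
Try s = true.
Try r = true.
Try t = true.
Try u = false.
Unit clause (q) forces q = true.
Every clause now holds.
A satisfying assignment: p ↦ true,  q ↦ true,  r ↦ true,  s ↦ true,  t ↦ true,  u ↦ false.

Yes, satisfiable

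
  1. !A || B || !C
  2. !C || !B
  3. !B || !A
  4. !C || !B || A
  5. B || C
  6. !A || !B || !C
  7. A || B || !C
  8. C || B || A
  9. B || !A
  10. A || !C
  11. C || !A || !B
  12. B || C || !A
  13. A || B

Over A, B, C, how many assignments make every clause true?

1

There are 2^3 = 8 truth assignments over (A, B, C).
Check each against the 13 clauses (columns in the order A, B, C):
  F F F  ✗ fails (B || C)
  F F T  ✗ fails (A || B || !C)
  F T F  ✓ satisfies all
  F T T  ✗ fails (!C || !B)
  T F F  ✗ fails (B || C)
  T F T  ✗ fails (!A || B || !C)
  T T F  ✗ fails (!B || !A)
  T T T  ✗ fails (!C || !B)
1 of the 8 rows is a model.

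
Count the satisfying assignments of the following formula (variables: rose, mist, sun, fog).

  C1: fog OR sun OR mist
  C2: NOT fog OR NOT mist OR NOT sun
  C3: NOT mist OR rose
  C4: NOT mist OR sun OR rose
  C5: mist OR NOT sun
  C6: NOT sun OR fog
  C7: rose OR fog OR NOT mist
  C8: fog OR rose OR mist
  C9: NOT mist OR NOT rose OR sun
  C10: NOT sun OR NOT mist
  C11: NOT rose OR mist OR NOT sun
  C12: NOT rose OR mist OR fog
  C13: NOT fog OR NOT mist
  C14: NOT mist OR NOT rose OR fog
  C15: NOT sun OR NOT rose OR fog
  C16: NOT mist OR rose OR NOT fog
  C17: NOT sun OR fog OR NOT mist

There are 2^4 = 16 truth assignments over (rose, mist, sun, fog).
Check each against the 17 clauses (columns in the order rose, mist, sun, fog):
  F F F F  ✗ fails (fog OR sun OR mist)
  F F F T  ✓ satisfies all
  F F T F  ✗ fails (mist OR NOT sun)
  F F T T  ✗ fails (mist OR NOT sun)
  F T F F  ✗ fails (NOT mist OR rose)
  F T F T  ✗ fails (NOT mist OR rose)
  F T T F  ✗ fails (NOT mist OR rose)
  F T T T  ✗ fails (NOT fog OR NOT mist OR NOT sun)
  T F F F  ✗ fails (fog OR sun OR mist)
  T F F T  ✓ satisfies all
  T F T F  ✗ fails (mist OR NOT sun)
  T F T T  ✗ fails (mist OR NOT sun)
  T T F F  ✗ fails (NOT mist OR NOT rose OR sun)
  T T F T  ✗ fails (NOT mist OR NOT rose OR sun)
  T T T F  ✗ fails (NOT sun OR fog)
  T T T T  ✗ fails (NOT fog OR NOT mist OR NOT sun)
2 of the 16 rows are models.

2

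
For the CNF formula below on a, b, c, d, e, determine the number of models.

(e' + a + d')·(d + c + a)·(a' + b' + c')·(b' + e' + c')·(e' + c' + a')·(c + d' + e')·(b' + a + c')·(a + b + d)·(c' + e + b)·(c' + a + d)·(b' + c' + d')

8

There are 2^5 = 32 truth assignments over (a, b, c, d, e).
Split on b. With b = 1, the clauses containing b are satisfied and b' drops from the rest; 4 of the 2^4 = 16 assignments to the other variables satisfy what remains.
With b = 0, by the same count on the reduced clause set, 4 assignments work.
(One model: a=F, b=F, c=F, d=T, e=F.)
Total: 4 + 4 = 8.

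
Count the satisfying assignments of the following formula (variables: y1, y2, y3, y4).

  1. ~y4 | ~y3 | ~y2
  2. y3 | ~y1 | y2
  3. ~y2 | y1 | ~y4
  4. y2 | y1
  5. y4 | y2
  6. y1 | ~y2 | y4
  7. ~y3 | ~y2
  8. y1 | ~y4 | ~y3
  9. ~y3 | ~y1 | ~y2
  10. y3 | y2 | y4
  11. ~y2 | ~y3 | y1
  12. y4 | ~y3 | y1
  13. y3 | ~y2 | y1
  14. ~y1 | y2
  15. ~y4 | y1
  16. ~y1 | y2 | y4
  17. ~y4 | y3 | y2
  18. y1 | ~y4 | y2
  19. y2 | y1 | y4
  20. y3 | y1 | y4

There are 2^4 = 16 truth assignments over (y1, y2, y3, y4).
Check each against the 20 clauses (columns in the order y1, y2, y3, y4):
  F F F F  ✗ fails (y2 | y1)
  F F F T  ✗ fails (y2 | y1)
  F F T F  ✗ fails (y2 | y1)
  F F T T  ✗ fails (y2 | y1)
  F T F F  ✗ fails (y1 | ~y2 | y4)
  F T F T  ✗ fails (~y2 | y1 | ~y4)
  F T T F  ✗ fails (y1 | ~y2 | y4)
  F T T T  ✗ fails (~y4 | ~y3 | ~y2)
  T F F F  ✗ fails (y3 | ~y1 | y2)
  T F F T  ✗ fails (y3 | ~y1 | y2)
  T F T F  ✗ fails (y4 | y2)
  T F T T  ✗ fails (~y1 | y2)
  T T F F  ✓ satisfies all
  T T F T  ✓ satisfies all
  T T T F  ✗ fails (~y3 | ~y2)
  T T T T  ✗ fails (~y4 | ~y3 | ~y2)
2 of the 16 rows are models.

2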